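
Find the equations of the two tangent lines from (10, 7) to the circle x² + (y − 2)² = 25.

y = 7 and 4x − 3y = 19

Write the tangent as mx − y + (7 − m·(10)) = 0 and set its distance from the centre to 5:
(−10m − (−5))² = 25(m² + 1)
3m² − 4m = 0, so m = 0 or m = 4/3.
With m = 0: y = 7. With m = 4/3: 4x − 3y = 19.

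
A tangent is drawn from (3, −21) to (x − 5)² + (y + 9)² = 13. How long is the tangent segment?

Centre (5, −9), r² = 13. |PO|² = (−2)² + (−12)² = 148.
Power of the point: PT² = |PO|² − r² = 135, so PT = 3√15.

3√15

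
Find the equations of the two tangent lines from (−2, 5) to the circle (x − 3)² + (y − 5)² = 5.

Let a tangent through (−2, 5) have slope m. Its distance from (3, 5) must equal √5:
[m·(5) − (0)]² = 5(m² + 1)
4m² − 1 = 0, so m = −1/2 or m = 1/2.
Through (−2, 5) these give x + 2y = 8 and x − 2y = −12.

x + 2y = 8 and x − 2y = −12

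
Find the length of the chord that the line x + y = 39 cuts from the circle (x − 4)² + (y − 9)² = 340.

Centre (4, 9), r² = 340. Perpendicular distance d from centre to line = |−26| / √2 = 26/√2.
Half the chord is √(r² − d²) = √(2), so the full chord is 2√2.

2√2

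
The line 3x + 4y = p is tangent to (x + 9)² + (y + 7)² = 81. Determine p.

p = −100 or p = −10

The line touches the circle iff its distance from (−9, −7) is 9:
|3·(−9) + 4·(−7) − p| / √25 = 9
|p − (−55)| = 9·5, so p = −10 or p = −100.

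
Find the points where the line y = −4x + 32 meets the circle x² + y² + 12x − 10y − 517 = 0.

(1, 28) and (11, −12)

From the line, y = −4x + 32. Substituting:
17x² − 204x + 187 = 0  ⟹  x² − 12x + 11 = 0
x = 11 or x = 1, giving (11, −12) and (1, 28).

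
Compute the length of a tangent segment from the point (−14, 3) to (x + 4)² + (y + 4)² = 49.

With centre O = (−4, −4), |OP|² = 149 and r² = 49.
By the tangent–radius right angle, tangent length = √(|PO|² − r²) = √100 = 10.

10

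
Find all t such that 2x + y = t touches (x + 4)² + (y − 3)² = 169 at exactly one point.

The line touches the circle iff its distance from (−4, 3) is 13:
|2·(−4) + 1·3 − t| / √5 = 13
|t − (−5)| = 13√5.

t = −5 ± 13√5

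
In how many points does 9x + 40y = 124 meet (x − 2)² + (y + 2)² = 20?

0

Substituting the line into the circle gives 1681x² − 10072x + 16016 = 0.
Δ = 101445184 − 107691584 = −6246400.
No real roots: the line does not meet the circle.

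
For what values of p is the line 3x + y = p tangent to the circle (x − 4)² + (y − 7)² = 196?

p = 19 ± 14√10

For a tangent, require d(centre, line) = r = 14.
|3·4 + 1·7 − p| / √10 = 14
|p − (19)| = 14√10.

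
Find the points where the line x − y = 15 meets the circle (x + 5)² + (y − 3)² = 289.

(3, −12) and (10, −5)

Express y = x − 15 and substitute into the circle:
2x² − 26x + 60 = 0  ⟹  x² − 13x + 30 = 0
x = 10 or x = 3, giving (10, −5) and (3, −12).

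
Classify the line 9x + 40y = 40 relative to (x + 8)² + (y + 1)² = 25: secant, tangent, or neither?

Centre (−8, −1), r² = 25. Distance² from centre to line = (−152)²/1681 = 23104/1681.
Since d² < r², the line cuts the circle twice.

secant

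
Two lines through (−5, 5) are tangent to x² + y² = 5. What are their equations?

2x + y = −5 and x + 2y = 5

A line y − (5) = m(x − (−5)) is tangent when its distance from (0, 0) is √5:
[m·(5) − (−5)]² = 5(m² + 1)
2m² + 5m + 2 = 0, so m = −2 or m = −1/2.
With m = −2: 2x + y = −5. With m = −1/2: x + 2y = 5.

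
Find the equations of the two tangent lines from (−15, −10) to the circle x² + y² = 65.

Let a tangent through (−15, −10) have slope m. Its distance from (0, 0) must equal √65:
(15m − (10))² = 65(m² + 1)
32m² − 60m + 7 = 0, so m = 1/8 or m = 7/4.
Through (−15, −10) these give x − 8y = 65 and 7x − 4y = −65.

x − 8y = 65 and 7x − 4y = −65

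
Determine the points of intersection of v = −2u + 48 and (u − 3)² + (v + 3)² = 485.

Express v = −2u + 48 and substitute into the circle:
5u² − 210u + 2125 = 0  ⟹  u² − 42u + 425 = 0
u = 25 or u = 17, giving (25, −2) and (17, 14).

(17, 14) and (25, −2)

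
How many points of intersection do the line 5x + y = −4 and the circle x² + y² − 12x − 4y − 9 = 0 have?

Substituting the line into the circle gives 26x² + 48x + 23 = 0.
Δ = 2304 − 2392 = −88.
No real roots: the line does not meet the circle.

0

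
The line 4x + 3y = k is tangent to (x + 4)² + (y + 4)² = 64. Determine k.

Tangency holds when the distance from the centre (−4, −4) to the line equals the radius 8:
|4·(−4) + 3·(−4) − k| / √25 = 8
|k − (−28)| = 8·5, so k = 12 or k = −68.

k = −68 or k = 12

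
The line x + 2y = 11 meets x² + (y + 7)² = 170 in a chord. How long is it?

6√5

The distance from (0, −7) to the line is 25/√5, and r² = 170.
Chord = 2√(r² − d²) = 2·√(45) = 6√5.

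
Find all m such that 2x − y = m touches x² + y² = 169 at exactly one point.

Tangency holds when the distance from the centre (0, 0) to the line equals the radius 13:
|2·0 − 1·0 − m| / √5 = 13
|m| = 13√5.

m = ±13√5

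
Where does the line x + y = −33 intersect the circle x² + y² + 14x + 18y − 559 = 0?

Substitute y = −x − 33:
2x² + 62x − 64 = 0  ⟹  x² + 31x − 32 = 0
x = 1 or x = −32, giving (1, −34) and (−32, −1).

(−32, −1) and (1, −34)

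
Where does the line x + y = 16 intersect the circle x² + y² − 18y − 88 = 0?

From the line, y = −x + 16. Substituting:
2x² − 14x − 120 = 0  ⟹  x² − 7x − 60 = 0
x = 12 or x = −5, giving (12, 4) and (−5, 21).

(−5, 21) and (12, 4)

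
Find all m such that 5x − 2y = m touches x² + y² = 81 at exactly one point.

m = ±9√29

For a tangent, require d(centre, line) = r = 9.
|5·0 − 2·0 − m| / √29 = 9
|m| = 9√29.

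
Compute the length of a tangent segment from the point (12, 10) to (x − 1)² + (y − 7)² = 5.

The centre is (1, 7) and r = √5. The square of the distance from P to the centre is 121 + 9 = 130.
Power of the point: PT² = |PO|² − r² = 125, so PT = 5√5.

5√5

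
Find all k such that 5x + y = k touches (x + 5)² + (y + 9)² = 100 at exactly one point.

k = −34 ± 10√26

For a tangent, require d(centre, line) = r = 10.
|5·(−5) + 1·(−9) − k| / √26 = 10
|k − (−34)| = 10√26.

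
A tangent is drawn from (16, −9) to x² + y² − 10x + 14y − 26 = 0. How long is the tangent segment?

5

With centre O = (5, −7), |OP|² = 125 and r² = 100.
The tangent meets the radius at right angles, so tangent² = |PO|² − r² = 125 − 100 = 25.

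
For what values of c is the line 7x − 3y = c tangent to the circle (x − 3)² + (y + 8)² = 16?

c = 45 ± 4√58

For a tangent, require d(centre, line) = r = 4.
|7·3 − 3·(−8) − c| / √58 = 4
|c − (45)| = 4√58.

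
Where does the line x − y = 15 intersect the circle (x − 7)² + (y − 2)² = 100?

From the line, y = x − 15. Substituting:
2x² − 48x + 238 = 0  ⟹  x² − 24x + 119 = 0
x = 17 or x = 7, giving (17, 2) and (7, −8).

(7, −8) and (17, 2)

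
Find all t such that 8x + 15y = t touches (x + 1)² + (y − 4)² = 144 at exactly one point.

t = −152 or t = 256

For a tangent, require d(centre, line) = r = 12.
|8·(−1) + 15·4 − t| / √289 = 12
|t − (52)| = 12·17, so t = 256 or t = −152.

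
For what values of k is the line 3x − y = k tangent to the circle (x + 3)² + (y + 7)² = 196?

Tangency holds when the distance from the centre (−3, −7) to the line equals the radius 14:
|3·(−3) − 1·(−7) − k| / √10 = 14
|k − (−2)| = 14√10.

k = −2 ± 14√10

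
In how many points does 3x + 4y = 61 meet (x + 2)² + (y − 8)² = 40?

Substituting the line into the circle gives 25x² − 110x + 265 = 0.
Δ = 12100 − 26500 = −14400.
No real roots: the line does not meet the circle.

0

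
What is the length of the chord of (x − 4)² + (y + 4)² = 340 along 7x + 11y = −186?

2√170

The distance from (4, −4) to the line is 170/√170, and r² = 340.
Chord = 2√(r² − d²) = 2·√(170) = 2√170.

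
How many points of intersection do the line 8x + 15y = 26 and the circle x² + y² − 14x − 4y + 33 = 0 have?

2

d² = (8·7 + 15·2 − (26))²/289 = 3600/289; r² = 20.
Since d² < r², the line cuts the circle twice.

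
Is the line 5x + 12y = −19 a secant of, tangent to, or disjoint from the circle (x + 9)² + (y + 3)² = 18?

disjoint

Substituting the line into the circle gives 169x² + 2422x + 9361 = 0.
Discriminant = (2422)² − 4·169·(9361) = −461952 < 0.
No real roots: the line does not meet the circle.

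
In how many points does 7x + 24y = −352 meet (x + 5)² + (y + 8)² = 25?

1

d² = (7·(−5) + 24·(−8) − (−352))²/625 = 25; r² = 25.
Since d² = r², the line is tangent.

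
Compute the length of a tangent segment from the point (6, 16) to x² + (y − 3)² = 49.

Centre (0, 3), r² = 49. |PO|² = (6)² + (13)² = 205.
By the tangent–radius right angle, tangent length = √(|PO|² − r²) = √156 = 2√39.

2√39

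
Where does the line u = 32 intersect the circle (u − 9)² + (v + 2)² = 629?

(32, −12) and (32, 8)

The line gives u = 32. Substituting into the circle:
v² + 4v − 96 = 0
v = 8 or v = −12, giving (32, 8) and (32, −12).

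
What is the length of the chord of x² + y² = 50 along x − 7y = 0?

The distance from (0, 0) to the line is 0/√50, and r² = 50.
Chord = 2√(r² − d²) = 2·√(50) = 10√2.

10√2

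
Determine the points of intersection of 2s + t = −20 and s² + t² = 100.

Express t = −2s − 20 and substitute into the circle:
5s² + 80s + 300 = 0  ⟹  s² + 16s + 60 = 0
s = −6 or s = −10, giving (−6, −8) and (−10, 0).

(−10, 0) and (−6, −8)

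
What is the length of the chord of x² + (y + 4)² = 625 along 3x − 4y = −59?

Centre (0, −4), r² = 625. Perpendicular distance d from centre to line = |75| / √25 = 75/√25.
Half the chord is √(r² − d²) = √(400), so the full chord is 40.

40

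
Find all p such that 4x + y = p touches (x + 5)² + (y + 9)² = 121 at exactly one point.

p = −29 ± 11√17

For a tangent, require d(centre, line) = r = 11.
|4·(−5) + 1·(−9) − p| / √17 = 11
|p − (−29)| = 11√17.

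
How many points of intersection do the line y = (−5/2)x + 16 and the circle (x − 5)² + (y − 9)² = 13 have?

2

d² = (5·5 + 2·9 − (32))²/29 = 121/29; r² = 13.
Since d² < r², the line cuts the circle twice.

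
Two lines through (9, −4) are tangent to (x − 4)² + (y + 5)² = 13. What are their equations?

3x − 2y = 35 and 2x + 3y = 6

Write the tangent as mx − y + (−4 − m·(9)) = 0 and set its distance from the centre to √13:
(−5m − (−1))² = 13(m² + 1)
6m² − 5m − 6 = 0, so m = 3/2 or m = −2/3.
Through (9, −4) these give 3x − 2y = 35 and 2x + 3y = 6.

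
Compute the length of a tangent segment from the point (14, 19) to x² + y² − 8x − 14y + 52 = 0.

Centre (4, 7), r² = 13. |PO|² = (10)² + (12)² = 244.
By the tangent–radius right angle, tangent length = √(|PO|² − r²) = √231.

√231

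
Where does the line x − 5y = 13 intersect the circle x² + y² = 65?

(−7, −4) and (8, −1)

From the line, y = (−13 + x)/5. Substituting:
26x² − 26x − 1456 = 0  ⟹  x² − x − 56 = 0
x = 8 or x = −7, giving (8, −1) and (−7, −4).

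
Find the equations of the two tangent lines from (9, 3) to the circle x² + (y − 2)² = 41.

Write the tangent as mx − y + (3 − m·(9)) = 0 and set its distance from the centre to √41:
(−9m − (−1))² = 41(m² + 1)
20m² − 9m − 20 = 0, so m = 5/4 or m = −4/5.
Through (9, 3) these give 5x − 4y = 33 and 4x + 5y = 51.

5x − 4y = 33 and 4x + 5y = 51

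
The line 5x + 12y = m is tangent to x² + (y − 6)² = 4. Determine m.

Tangency holds when the distance from the centre (0, 6) to the line equals the radius 2:
|5·0 + 12·6 − m| / √169 = 2
|m − (72)| = 2·13, so m = 98 or m = 46.

m = 46 or m = 98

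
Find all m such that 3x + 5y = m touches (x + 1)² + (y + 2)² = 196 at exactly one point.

m = −13 ± 14√34

For a tangent, require d(centre, line) = r = 14.
|3·(−1) + 5·(−2) − m| / √34 = 14
|m − (−13)| = 14√34.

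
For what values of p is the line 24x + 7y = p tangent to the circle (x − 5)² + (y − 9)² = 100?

p = −67 or p = 433

The line touches the circle iff its distance from (5, 9) is 10:
|24·5 + 7·9 − p| / √625 = 10
|p − (183)| = 10·25, so p = 433 or p = −67.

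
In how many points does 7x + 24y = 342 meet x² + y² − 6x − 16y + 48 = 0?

0

Substituting the line into the circle gives 625x² − 5556x + 13284 = 0.
Discriminant = (−5556)² − 4·625·(13284) = −2340864 < 0.
No real roots: the line does not meet the circle.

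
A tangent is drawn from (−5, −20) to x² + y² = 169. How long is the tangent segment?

The centre is (0, 0) and r = 13. The square of the distance from P to the centre is 25 + 400 = 425.
By the tangent–radius right angle, tangent length = √(|PO|² − r²) = √256 = 16.

16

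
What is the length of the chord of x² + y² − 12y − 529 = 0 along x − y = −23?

29√2

Centre (0, 6), r² = 565. Perpendicular distance d from centre to line = |17| / √2 = 17/√2.
Half the chord is √(r² − d²) = √(841/2), so the full chord is 29√2.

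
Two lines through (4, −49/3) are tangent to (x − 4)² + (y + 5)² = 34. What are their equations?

5x − 3y = 69 and 5x + 3y = −29

A line y − (−49/3) = m(x − (4)) is tangent when its distance from (4, −5) is √34:
(0m − (34/3))² = 34(m² + 1)
9m² − 25 = 0, so m = 5/3 or m = −5/3.
Through (4, −49/3) these give 5x − 3y = 69 and 5x + 3y = −29.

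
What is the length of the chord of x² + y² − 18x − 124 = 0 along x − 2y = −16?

8√5

Express y = (16 + x)/2 and substitute into the circle:
5x² − 40x − 240 = 0  ⟹  x² − 8x − 48 = 0
x = 12 or x = −4, giving (12, 14) and (−4, 6).
Chord length = distance between (12, 14) and (−4, 6) = √320 = 8√5.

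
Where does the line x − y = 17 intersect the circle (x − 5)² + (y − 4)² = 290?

(4, −13) and (22, 5)

Substitute y = x − 17:
2x² − 52x + 176 = 0  ⟹  x² − 26x + 88 = 0
x = 22 or x = 4, giving (22, 5) and (4, −13).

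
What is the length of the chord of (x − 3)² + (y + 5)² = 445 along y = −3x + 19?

Express y = −3x + 19 and substitute into the circle:
10x² − 150x + 140 = 0  ⟹  x² − 15x + 14 = 0
x = 14 or x = 1, giving (14, −23) and (1, 16).
Chord length = distance between (14, −23) and (1, 16) = √1690 = 13√10.

13√10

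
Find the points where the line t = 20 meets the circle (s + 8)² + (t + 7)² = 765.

(−14, 20) and (−2, 20)

Substitute t = 20:
s² + 16s + 28 = 0
s = −2 or s = −14, giving (−2, 20) and (−14, 20).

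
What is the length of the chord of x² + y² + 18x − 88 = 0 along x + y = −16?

17√2

Centre (−9, 0), r² = 169. Perpendicular distance d from centre to line = |7| / √2 = 7/√2.
Half the chord is √(r² − d²) = √(289/2), so the full chord is 17√2.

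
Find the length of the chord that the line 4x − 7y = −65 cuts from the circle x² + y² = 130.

2√65

The distance from (0, 0) to the line is 65/√65, and r² = 130.
Chord = 2√(r² − d²) = 2·√(65) = 2√65.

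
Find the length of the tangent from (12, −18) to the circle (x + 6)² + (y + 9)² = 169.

The centre is (−6, −9) and r = 13. The square of the distance from P to the centre is 324 + 81 = 405.
Power of the point: PT² = |PO|² − r² = 236, so PT = 2√59.

2√59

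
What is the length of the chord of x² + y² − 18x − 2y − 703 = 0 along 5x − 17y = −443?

The distance from (9, 1) to the line is 471/√314, and r² = 785.
Chord = 2√(r² − d²) = 2·√(157/2) = √314.

√314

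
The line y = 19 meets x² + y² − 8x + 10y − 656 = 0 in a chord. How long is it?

From the line, y = 19. Substituting:
x² − 8x − 105 = 0
x = 15 or x = −7, giving (15, 19) and (−7, 19).
Chord length = distance between (15, 19) and (−7, 19) = √484 = 22.

22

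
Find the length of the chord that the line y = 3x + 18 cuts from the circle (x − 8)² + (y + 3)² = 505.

11√10

The distance from (8, −3) to the line is 45/√10, and r² = 505.
Half the chord is √(r² − d²) = √(605/2), so the full chord is 11√10.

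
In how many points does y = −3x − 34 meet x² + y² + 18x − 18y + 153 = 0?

Substituting the line into the circle gives 10x² + 276x + 1921 = 0.
Discriminant = (276)² − 4·10·(1921) = −664 < 0.
No real roots: the line does not meet the circle.

0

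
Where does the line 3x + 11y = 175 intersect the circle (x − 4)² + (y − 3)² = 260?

From the line, y = (175 − 3x)/11. Substituting:
130x² − 1820x − 9360 = 0  ⟹  x² − 14x − 72 = 0
x = 18 or x = −4, giving (18, 11) and (−4, 17).

(−4, 17) and (18, 11)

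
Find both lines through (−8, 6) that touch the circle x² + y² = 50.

x − 7y = −50 and 7x + y = −50

Write the tangent as mx − y + (6 − m·(−8)) = 0 and set its distance from the centre to 5√2:
[m·(8) − (−6)]² = 50(m² + 1)
7m² + 48m − 7 = 0, so m = 1/7 or m = −7.
Through (−8, 6) these give x − 7y = −50 and 7x + y = −50.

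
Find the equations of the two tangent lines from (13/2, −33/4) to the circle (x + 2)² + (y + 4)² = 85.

Let a tangent through (13/2, −33/4) have slope m. Its distance from (−2, −4) must equal √85:
[m·(−17/2) − (17/4)]² = 85(m² + 1)
12m² − 68m + 63 = 0, so m = 9/2 or m = 7/6.
Through (13/2, −33/4) these give 9x − 2y = 75 and 7x − 6y = 95.

9x − 2y = 75 and 7x − 6y = 95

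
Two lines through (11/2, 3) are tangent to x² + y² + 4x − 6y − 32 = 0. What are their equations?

2x + y = 14 and 2x − y = 8

A line y − (3) = m(x − (11/2)) is tangent when its distance from (−2, 3) is 3√5:
(−15/2m − (0))² = 45(m² + 1)
m² − 4 = 0, so m = −2 or m = 2.
Through (11/2, 3) these give 2x + y = 14 and 2x − y = 8.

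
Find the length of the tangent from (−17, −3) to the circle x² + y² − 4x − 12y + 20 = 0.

The centre is (2, 6) and r = 2√5. The square of the distance from P to the centre is 361 + 81 = 442.
By the tangent–radius right angle, tangent length = √(|PO|² − r²) = √422.

√422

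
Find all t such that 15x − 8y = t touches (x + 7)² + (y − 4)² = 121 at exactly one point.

t = −324 or t = 50

Tangency holds when the distance from the centre (−7, 4) to the line equals the radius 11:
|15·(−7) − 8·4 − t| / √289 = 11
|t − (−137)| = 11·17, so t = 50 or t = −324.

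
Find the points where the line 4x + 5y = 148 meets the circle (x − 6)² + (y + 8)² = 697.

(17, 16) and (27, 8)

Express y = (148 − 4x)/5 and substitute into the circle:
41x² − 1804x + 18819 = 0  ⟹  x² − 44x + 459 = 0
x = 27 or x = 17, giving (27, 8) and (17, 16).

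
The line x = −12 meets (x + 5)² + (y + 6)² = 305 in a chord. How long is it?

32

The distance from (−5, −6) to the line is 7, and r² = 305.
Half the chord is √(r² − d²) = √(256), so the full chord is 32.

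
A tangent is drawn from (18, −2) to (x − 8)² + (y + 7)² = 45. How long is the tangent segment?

Centre (8, −7), r² = 45. |PO|² = (10)² + (5)² = 125.
By the tangent–radius right angle, tangent length = √(|PO|² − r²) = √80 = 4√5.

4√5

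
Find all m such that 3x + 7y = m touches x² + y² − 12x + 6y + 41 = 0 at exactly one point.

For a tangent, require d(centre, line) = r = 2.
|3·6 + 7·(−3) − m| / √58 = 2
|m − (−3)| = 2√58.

m = −3 ± 2√58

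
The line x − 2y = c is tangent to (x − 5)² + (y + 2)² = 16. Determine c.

For a tangent, require d(centre, line) = r = 4.
|1·5 − 2·(−2) − c| / √5 = 4
|c − (9)| = 4√5.

c = 9 ± 4√5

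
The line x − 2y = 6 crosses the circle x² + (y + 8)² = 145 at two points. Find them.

Express y = (−6 + x)/2 and substitute into the circle:
5x² + 20x − 480 = 0  ⟹  x² + 4x − 96 = 0
x = 8 or x = −12, giving (8, 1) and (−12, −9).

(−12, −9) and (8, 1)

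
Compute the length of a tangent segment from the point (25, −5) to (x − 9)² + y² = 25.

The centre is (9, 0) and r = 5. The square of the distance from P to the centre is 256 + 25 = 281.
By the tangent–radius right angle, tangent length = √(|PO|² − r²) = √256 = 16.

16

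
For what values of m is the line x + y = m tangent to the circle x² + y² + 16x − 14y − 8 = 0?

m = −1 ± 11√2

For a tangent, require d(centre, line) = r = 11.
|1·(−8) + 1·7 − m| / √2 = 11
|m − (−1)| = 11√2.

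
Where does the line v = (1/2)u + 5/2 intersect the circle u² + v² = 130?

From the line, v = (5 + u)/2. Substituting:
5u² + 10u − 495 = 0  ⟹  u² + 2u − 99 = 0
u = 9 or u = −11, giving (9, 7) and (−11, −3).

(−11, −3) and (9, 7)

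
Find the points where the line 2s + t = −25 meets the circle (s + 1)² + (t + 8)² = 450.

(−16, 7) and (2, −29)

Express t = −2s − 25 and substitute into the circle:
5s² + 70s − 160 = 0  ⟹  s² + 14s − 32 = 0
s = 2 or s = −16, giving (2, −29) and (−16, 7).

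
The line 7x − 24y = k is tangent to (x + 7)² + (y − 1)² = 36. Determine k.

k = −223 or k = 77

Tangency holds when the distance from the centre (−7, 1) to the line equals the radius 6:
|7·(−7) − 24·1 − k| / √625 = 6
|k − (−73)| = 6·25, so k = 77 or k = −223.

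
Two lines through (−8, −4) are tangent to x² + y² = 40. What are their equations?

x + 3y = −20 and 3x − y = −20

A line y − (−4) = m(x − (−8)) is tangent when its distance from (0, 0) is 2√10:
[m·(8) − (4)]² = 40(m² + 1)
3m² − 8m − 3 = 0, so m = −1/3 or m = 3.
Through (−8, −4) these give x + 3y = −20 and 3x − y = −20.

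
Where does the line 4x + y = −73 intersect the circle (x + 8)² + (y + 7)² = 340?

(−20, 7) and (−12, −25)

Substitute y = −4x − 73:
17x² + 544x + 4080 = 0  ⟹  x² + 32x + 240 = 0
x = −12 or x = −20, giving (−12, −25) and (−20, 7).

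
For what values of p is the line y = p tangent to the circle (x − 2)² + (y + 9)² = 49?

p = −16 or p = −2

The line touches the circle iff its distance from (2, −9) is 7:
|0·2 + 1·(−9) − p| / √1 = 7
|p − (−9)| = 7, so p = −2 or p = −16.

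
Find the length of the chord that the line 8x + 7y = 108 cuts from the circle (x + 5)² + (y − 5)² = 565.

4√113

Express y = (108 − 8x)/7 and substitute into the circle:
113x² − 678x − 21131 = 0  ⟹  x² − 6x − 187 = 0
x = 17 or x = −11, giving (17, −4) and (−11, 28).
Chord length = distance between (17, −4) and (−11, 28) = √1808 = 4√113.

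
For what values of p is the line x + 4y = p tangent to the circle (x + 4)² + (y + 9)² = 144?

Tangency holds when the distance from the centre (−4, −9) to the line equals the radius 12:
|1·(−4) + 4·(−9) − p| / √17 = 12
|p − (−40)| = 12√17.

p = −40 ± 12√17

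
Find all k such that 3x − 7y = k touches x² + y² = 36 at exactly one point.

k = ±6√58

Tangency holds when the distance from the centre (0, 0) to the line equals the radius 6:
|3·0 − 7·0 − k| / √58 = 6
|k| = 6√58.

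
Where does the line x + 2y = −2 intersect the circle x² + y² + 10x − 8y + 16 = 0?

(−10, 4) and (−2, 0)

Substitute y = (−2 − x)/2:
5x² + 60x + 100 = 0  ⟹  x² + 12x + 20 = 0
x = −2 or x = −10, giving (−2, 0) and (−10, 4).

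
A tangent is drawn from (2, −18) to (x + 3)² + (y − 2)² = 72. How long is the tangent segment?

With centre O = (−3, 2), |OP|² = 425 and r² = 72.
By the tangent–radius right angle, tangent length = √(|PO|² − r²) = √353.

√353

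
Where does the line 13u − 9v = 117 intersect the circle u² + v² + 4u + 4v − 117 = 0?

(0, −13) and (9, 0)

Express v = (−117 + 13u)/9 and substitute into the circle:
250u² − 2250u = 0  ⟹  u² − 9u = 0
u = 9 or u = 0, giving (9, 0) and (0, −13).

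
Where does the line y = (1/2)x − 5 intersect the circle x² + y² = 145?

Express y = (−10 + x)/2 and substitute into the circle:
5x² − 20x − 480 = 0  ⟹  x² − 4x − 96 = 0
x = 12 or x = −8, giving (12, 1) and (−8, −9).

(−8, −9) and (12, 1)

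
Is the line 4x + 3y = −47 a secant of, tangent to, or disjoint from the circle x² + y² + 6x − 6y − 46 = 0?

disjoint

Centre (−3, 3), r² = 64. Distance² from centre to line = (44)²/25 = 1936/25.
Since d² > r², the line lies outside the circle.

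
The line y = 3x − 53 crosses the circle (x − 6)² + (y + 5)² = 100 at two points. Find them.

From the line, y = 3x − 53. Substituting:
10x² − 300x + 2240 = 0  ⟹  x² − 30x + 224 = 0
x = 16 or x = 14, giving (16, −5) and (14, −11).

(14, −11) and (16, −5)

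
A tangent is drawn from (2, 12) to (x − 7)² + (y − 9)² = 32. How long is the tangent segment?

Centre (7, 9), r² = 32. |PO|² = (−5)² + (3)² = 34.
Power of the point: PT² = |PO|² − r² = 2, so PT = √2.

√2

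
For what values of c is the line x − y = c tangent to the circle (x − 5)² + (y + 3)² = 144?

The line touches the circle iff its distance from (5, −3) is 12:
|1·5 − 1·(−3) − c| / √2 = 12
|c − (8)| = 12√2.

c = 8 ± 12√2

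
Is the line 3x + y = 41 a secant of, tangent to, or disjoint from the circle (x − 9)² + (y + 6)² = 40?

tangent

Substituting the line into the circle gives 10x² − 300x + 2250 = 0.
Discriminant = (−300)² − 4·10·(2250) = 0.
A repeated root: the line is tangent.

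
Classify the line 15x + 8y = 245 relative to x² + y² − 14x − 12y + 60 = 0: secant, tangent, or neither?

Substituting the line into the circle gives 289x² − 6806x + 40345 = 0.
Discriminant = (−6806)² − 4·289·(40345) = −317184 < 0.
No real roots: the line does not meet the circle.

neither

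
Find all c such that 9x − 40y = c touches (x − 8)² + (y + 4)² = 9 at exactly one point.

c = 109 or c = 355

Tangency holds when the distance from the centre (8, −4) to the line equals the radius 3:
|9·8 − 40·(−4) − c| / √1681 = 3
|c − (232)| = 3·41, so c = 355 or c = 109.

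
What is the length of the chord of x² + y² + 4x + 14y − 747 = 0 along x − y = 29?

Centre (−2, −7), r² = 800. Perpendicular distance d from centre to line = |−24| / √2 = 24/√2.
Half the chord is √(r² − d²) = √(512), so the full chord is 32√2.

32√2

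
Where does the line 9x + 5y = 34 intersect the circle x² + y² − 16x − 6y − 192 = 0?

(−4, 14) and (11, −13)

Substitute y = (34 − 9x)/5:
106x² − 742x − 4664 = 0  ⟹  x² − 7x − 44 = 0
x = 11 or x = −4, giving (11, −13) and (−4, 14).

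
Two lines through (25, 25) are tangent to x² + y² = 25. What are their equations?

3x − 4y = −25 and 4x − 3y = 25

Write the tangent as mx − y + (25 − m·(25)) = 0 and set its distance from the centre to 5:
[m·(−25) − (−25)]² = 25(m² + 1)
12m² − 25m + 12 = 0, so m = 3/4 or m = 4/3.
With m = 3/4: 3x − 4y = −25. With m = 4/3: 4x − 3y = 25.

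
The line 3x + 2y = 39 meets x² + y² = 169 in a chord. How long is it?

Centre (0, 0), r² = 169. Perpendicular distance d from centre to line = |−39| / √13 = 39/√13.
Chord = 2√(r² − d²) = 2·√(52) = 4√13.

4√13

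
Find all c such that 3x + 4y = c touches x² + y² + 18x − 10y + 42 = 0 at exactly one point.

The line touches the circle iff its distance from (−9, 5) is 8:
|3·(−9) + 4·5 − c| / √25 = 8
|c − (−7)| = 8·5, so c = 33 or c = −47.

c = −47 or c = 33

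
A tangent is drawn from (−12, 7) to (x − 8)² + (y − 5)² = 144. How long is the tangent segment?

Centre (8, 5), r² = 144. |PO|² = (−20)² + (2)² = 404.
Power of the point: PT² = |PO|² − r² = 260, so PT = 2√65.

2√65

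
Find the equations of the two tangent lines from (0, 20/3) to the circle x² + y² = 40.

Let a tangent through (0, 20/3) have slope m. Its distance from (0, 0) must equal 2√10:
[m·(0) − (−20/3)]² = 40(m² + 1)
9m² − 1 = 0, so m = 1/3 or m = −1/3.
With m = 1/3: x − 3y = −20. With m = −1/3: x + 3y = 20.

x − 3y = −20 and x + 3y = 20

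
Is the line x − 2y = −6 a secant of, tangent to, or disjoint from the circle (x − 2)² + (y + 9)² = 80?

disjoint

Substituting the line into the circle gives 5x² + 32x + 272 = 0.
Δ = 1024 − 5440 = −4416.
No real roots: the line does not meet the circle.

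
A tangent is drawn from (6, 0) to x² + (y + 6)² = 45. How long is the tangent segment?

3√3

Centre (0, −6), r² = 45. |PO|² = (6)² + (6)² = 72.
By the tangent–radius right angle, tangent length = √(|PO|² − r²) = √27 = 3√3.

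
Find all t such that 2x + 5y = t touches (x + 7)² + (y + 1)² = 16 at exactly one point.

t = −19 ± 4√29

For a tangent, require d(centre, line) = r = 4.
|2·(−7) + 5·(−1) − t| / √29 = 4
|t − (−19)| = 4√29.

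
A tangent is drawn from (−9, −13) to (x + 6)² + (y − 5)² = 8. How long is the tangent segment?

5√13

The centre is (−6, 5) and r = 2√2. The square of the distance from P to the centre is 9 + 324 = 333.
By the tangent–radius right angle, tangent length = √(|PO|² − r²) = √325 = 5√13.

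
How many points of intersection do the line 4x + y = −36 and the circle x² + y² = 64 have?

d² = (4·0 + 1·0 − (−36))²/17 = 1296/17; r² = 64.
Since d² > r², the line lies outside the circle.

0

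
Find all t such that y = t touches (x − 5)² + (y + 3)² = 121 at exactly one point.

t = −14 or t = 8

For a tangent, require d(centre, line) = r = 11.
|0·5 + 1·(−3) − t| / √1 = 11
|t − (−3)| = 11, so t = 8 or t = −14.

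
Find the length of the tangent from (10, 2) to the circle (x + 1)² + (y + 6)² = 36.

√149

With centre O = (−1, −6), |OP|² = 185 and r² = 36.
By the tangent–radius right angle, tangent length = √(|PO|² − r²) = √149.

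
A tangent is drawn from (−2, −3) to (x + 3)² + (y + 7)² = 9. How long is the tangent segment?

Centre (−3, −7), r² = 9. |PO|² = (1)² + (4)² = 17.
Power of the point: PT² = |PO|² − r² = 8, so PT = 2√2.

2√2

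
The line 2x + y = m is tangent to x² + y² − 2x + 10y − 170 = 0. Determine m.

The line touches the circle iff its distance from (1, −5) is 14:
|2·1 + 1·(−5) − m| / √5 = 14
|m − (−3)| = 14√5.

m = −3 ± 14√5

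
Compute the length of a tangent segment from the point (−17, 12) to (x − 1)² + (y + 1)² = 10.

Centre (1, −1), r² = 10. |PO|² = (−18)² + (13)² = 493.
By the tangent–radius right angle, tangent length = √(|PO|² − r²) = √483.

√483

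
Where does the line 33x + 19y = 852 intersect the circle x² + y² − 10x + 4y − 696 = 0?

Express y = (852 − 33x)/19 and substitute into the circle:
1450x² − 62350x + 539400 = 0  ⟹  x² − 43x + 372 = 0
x = 31 or x = 12, giving (31, −9) and (12, 24).

(12, 24) and (31, −9)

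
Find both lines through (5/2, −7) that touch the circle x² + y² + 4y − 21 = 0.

y = −7 and 4x − 3y = 31

A line y − (−7) = m(x − (5/2)) is tangent when its distance from (0, −2) is 5:
[m·(−5/2) − (5)]² = 25(m² + 1)
3m² − 4m = 0, so m = 0 or m = 4/3.
Through (5/2, −7) these give y = −7 and 4x − 3y = 31.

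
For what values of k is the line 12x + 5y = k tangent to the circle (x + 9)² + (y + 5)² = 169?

k = −302 or k = 36

The line touches the circle iff its distance from (−9, −5) is 13:
|12·(−9) + 5·(−5) − k| / √169 = 13
|k − (−133)| = 13·13, so k = 36 or k = −302.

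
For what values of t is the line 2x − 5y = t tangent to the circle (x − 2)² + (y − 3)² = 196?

For a tangent, require d(centre, line) = r = 14.
|2·2 − 5·3 − t| / √29 = 14
|t − (−11)| = 14√29.

t = −11 ± 14√29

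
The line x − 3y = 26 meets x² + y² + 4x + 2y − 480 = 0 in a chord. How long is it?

13√10

Substitute y = (−26 + x)/3:
10x² − 10x − 3800 = 0  ⟹  x² − x − 380 = 0
x = 20 or x = −19, giving (20, −2) and (−19, −15).
|(20, −2) − (−19, −15)| = √((39)² + (13)²) = 13√10.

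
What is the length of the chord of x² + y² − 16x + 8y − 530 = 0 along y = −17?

The distance from (8, −4) to the line is 13, and r² = 610.
Chord = 2√(r² − d²) = 2·√(441) = 42.

42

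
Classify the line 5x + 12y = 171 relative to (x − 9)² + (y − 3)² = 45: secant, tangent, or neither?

d² = (5·9 + 12·3 − (171))²/169 = 8100/169; r² = 45.
Since d² > r², the line lies outside the circle.

neither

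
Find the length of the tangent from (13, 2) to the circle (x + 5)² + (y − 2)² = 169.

√155

With centre O = (−5, 2), |OP|² = 324 and r² = 169.
The tangent meets the radius at right angles, so tangent² = |PO|² − r² = 324 − 169 = 155.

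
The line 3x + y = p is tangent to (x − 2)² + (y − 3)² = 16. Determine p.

p = 9 ± 4√10

The line touches the circle iff its distance from (2, 3) is 4:
|3·2 + 1·3 − p| / √10 = 4
|p − (9)| = 4√10.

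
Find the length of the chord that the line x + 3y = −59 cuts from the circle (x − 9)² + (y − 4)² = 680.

4√10

The distance from (9, 4) to the line is 80/√10, and r² = 680.
Half the chord is √(r² − d²) = √(40), so the full chord is 4√10.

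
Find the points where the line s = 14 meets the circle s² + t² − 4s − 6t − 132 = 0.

The line gives s = 14. Substituting into the circle:
t² − 6t + 8 = 0
t = 4 or t = 2, giving (14, 4) and (14, 2).

(14, 2) and (14, 4)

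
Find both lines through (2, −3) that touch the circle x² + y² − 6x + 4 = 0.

2x + y = 1 and x − 2y = 8

Write the tangent as mx − y + (−3 − m·(2)) = 0 and set its distance from the centre to √5:
(1m − (3))² = 5(m² + 1)
2m² + 3m − 2 = 0, so m = −2 or m = 1/2.
Through (2, −3) these give 2x + y = 1 and x − 2y = 8.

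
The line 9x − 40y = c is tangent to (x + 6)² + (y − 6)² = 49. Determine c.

Tangency holds when the distance from the centre (−6, 6) to the line equals the radius 7:
|9·(−6) − 40·6 − c| / √1681 = 7
|c − (−294)| = 7·41, so c = −7 or c = −581.

c = −581 or c = −7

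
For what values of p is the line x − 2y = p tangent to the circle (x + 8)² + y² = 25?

p = −8 ± 5√5

For a tangent, require d(centre, line) = r = 5.
|1·(−8) − 2·0 − p| / √5 = 5
|p − (−8)| = 5√5.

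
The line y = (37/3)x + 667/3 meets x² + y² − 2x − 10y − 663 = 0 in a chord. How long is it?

√1378

Centre (1, 5), r² = 689. Perpendicular distance d from centre to line = |689| / √1378 = 689/√1378.
Half the chord is √(r² − d²) = √(689/2), so the full chord is √1378.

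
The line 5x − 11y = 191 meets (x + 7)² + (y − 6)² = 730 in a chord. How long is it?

Substitute y = (−191 + 5x)/11:
146x² − 876x − 16352 = 0  ⟹  x² − 6x − 112 = 0
x = 14 or x = −8, giving (14, −11) and (−8, −21).
Chord length = distance between (14, −11) and (−8, −21) = √584 = 2√146.

2√146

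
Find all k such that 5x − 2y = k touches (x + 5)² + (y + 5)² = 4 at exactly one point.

Tangency holds when the distance from the centre (−5, −5) to the line equals the radius 2:
|5·(−5) − 2·(−5) − k| / √29 = 2
|k − (−15)| = 2√29.

k = −15 ± 2√29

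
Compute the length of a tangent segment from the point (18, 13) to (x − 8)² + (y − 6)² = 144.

The centre is (8, 6) and r = 12. The square of the distance from P to the centre is 100 + 49 = 149.
By the tangent–radius right angle, tangent length = √(|PO|² − r²) = √5.

√5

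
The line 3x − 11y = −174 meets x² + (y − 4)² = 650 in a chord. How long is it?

Centre (0, 4), r² = 650. Perpendicular distance d from centre to line = |130| / √130 = 130/√130.
Chord = 2√(r² − d²) = 2·√(520) = 4√130.

4√130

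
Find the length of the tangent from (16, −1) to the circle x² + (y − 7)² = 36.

2√71

With centre O = (0, 7), |OP|² = 320 and r² = 36.
The tangent meets the radius at right angles, so tangent² = |PO|² − r² = 320 − 36 = 284.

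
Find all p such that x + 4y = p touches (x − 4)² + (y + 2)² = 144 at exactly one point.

p = −4 ± 12√17

For a tangent, require d(centre, line) = r = 12.
|1·4 + 4·(−2) − p| / √17 = 12
|p − (−4)| = 12√17.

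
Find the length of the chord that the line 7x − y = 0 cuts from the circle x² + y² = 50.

The distance from (0, 0) to the line is 0/√50, and r² = 50.
Chord = 2√(r² − d²) = 2·√(50) = 10√2.

10√2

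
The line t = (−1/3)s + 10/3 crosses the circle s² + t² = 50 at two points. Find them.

Express t = (10 − s)/3 and substitute into the circle:
10s² − 20s − 350 = 0  ⟹  s² − 2s − 35 = 0
s = 7 or s = −5, giving (7, 1) and (−5, 5).

(−5, 5) and (7, 1)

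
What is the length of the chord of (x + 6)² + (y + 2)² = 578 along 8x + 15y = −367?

34

Express y = (−367 − 8x)/15 and substitute into the circle:
289x² + 8092x − 8381 = 0  ⟹  x² + 28x − 29 = 0
x = 1 or x = −29, giving (1, −25) and (−29, −9).
Chord length = distance between (1, −25) and (−29, −9) = √1156 = 34.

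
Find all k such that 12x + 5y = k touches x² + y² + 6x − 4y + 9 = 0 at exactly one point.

For a tangent, require d(centre, line) = r = 2.
|12·(−3) + 5·2 − k| / √169 = 2
|k − (−26)| = 2·13, so k = 0 or k = −52.

k = −52 or k = 0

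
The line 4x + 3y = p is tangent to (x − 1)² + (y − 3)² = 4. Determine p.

Tangency holds when the distance from the centre (1, 3) to the line equals the radius 2:
|4·1 + 3·3 − p| / √25 = 2
|p − (13)| = 2·5, so p = 23 or p = 3.

p = 3 or p = 23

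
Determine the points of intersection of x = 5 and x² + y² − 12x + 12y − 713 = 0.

(5, −34) and (5, 22)

The line gives x = 5. Substituting into the circle:
y² + 12y − 748 = 0
y = 22 or y = −34, giving (5, 22) and (5, −34).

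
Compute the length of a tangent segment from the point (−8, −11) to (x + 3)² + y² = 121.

5

Centre (−3, 0), r² = 121. |PO|² = (−5)² + (−11)² = 146.
Power of the point: PT² = |PO|² − r² = 25, so PT = 5.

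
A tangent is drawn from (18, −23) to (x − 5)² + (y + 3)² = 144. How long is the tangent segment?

The centre is (5, −3) and r = 12. The square of the distance from P to the centre is 169 + 400 = 569.
Power of the point: PT² = |PO|² − r² = 425, so PT = 5√17.

5√17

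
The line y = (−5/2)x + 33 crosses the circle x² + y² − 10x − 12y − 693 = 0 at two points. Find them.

From the line, y = (66 − 5x)/2. Substituting:
29x² − 580x = 0  ⟹  x² − 20x = 0
x = 20 or x = 0, giving (20, −17) and (0, 33).

(0, 33) and (20, −17)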